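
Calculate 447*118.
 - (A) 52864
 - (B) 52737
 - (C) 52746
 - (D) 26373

447 * 118 = 52746
C) 52746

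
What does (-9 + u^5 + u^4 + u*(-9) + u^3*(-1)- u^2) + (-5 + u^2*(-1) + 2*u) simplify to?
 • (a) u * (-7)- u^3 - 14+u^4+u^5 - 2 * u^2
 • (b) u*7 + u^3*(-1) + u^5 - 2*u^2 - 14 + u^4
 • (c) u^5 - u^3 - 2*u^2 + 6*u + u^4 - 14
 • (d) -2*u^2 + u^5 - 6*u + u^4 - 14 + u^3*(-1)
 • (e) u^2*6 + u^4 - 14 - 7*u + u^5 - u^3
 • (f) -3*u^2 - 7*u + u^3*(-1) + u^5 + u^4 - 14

Adding the polynomials and combining like terms:
(-9 + u^5 + u^4 + u*(-9) + u^3*(-1) - u^2) + (-5 + u^2*(-1) + 2*u)
= u * (-7)- u^3 - 14+u^4+u^5 - 2 * u^2
a) u * (-7)- u^3 - 14+u^4+u^5 - 2 * u^2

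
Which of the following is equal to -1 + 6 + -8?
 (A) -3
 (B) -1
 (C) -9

First: -1 + 6 = 5
Then: 5 + -8 = -3
A) -3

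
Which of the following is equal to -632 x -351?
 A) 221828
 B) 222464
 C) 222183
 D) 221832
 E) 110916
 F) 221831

-632 * -351 = 221832
D) 221832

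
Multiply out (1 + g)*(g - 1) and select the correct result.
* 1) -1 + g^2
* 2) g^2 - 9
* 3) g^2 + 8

Expanding (1 + g)*(g - 1):
= -1 + g^2
1) -1 + g^2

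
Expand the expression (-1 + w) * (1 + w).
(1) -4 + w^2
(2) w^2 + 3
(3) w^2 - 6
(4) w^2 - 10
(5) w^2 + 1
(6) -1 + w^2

Expanding (-1 + w) * (1 + w):
= -1 + w^2
6) -1 + w^2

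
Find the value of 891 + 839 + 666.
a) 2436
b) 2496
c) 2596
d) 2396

First: 891 + 839 = 1730
Then: 1730 + 666 = 2396
d) 2396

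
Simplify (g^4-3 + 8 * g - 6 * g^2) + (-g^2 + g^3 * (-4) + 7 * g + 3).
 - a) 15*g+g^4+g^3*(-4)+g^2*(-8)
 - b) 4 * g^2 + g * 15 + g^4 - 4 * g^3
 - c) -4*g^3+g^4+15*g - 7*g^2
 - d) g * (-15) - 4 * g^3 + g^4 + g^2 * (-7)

Adding the polynomials and combining like terms:
(g^4 - 3 + 8*g - 6*g^2) + (-g^2 + g^3*(-4) + 7*g + 3)
= -4*g^3+g^4+15*g - 7*g^2
c) -4*g^3+g^4+15*g - 7*g^2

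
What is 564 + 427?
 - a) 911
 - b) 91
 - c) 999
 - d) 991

564 + 427 = 991
d) 991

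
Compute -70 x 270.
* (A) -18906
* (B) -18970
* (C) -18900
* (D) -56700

-70 * 270 = -18900
C) -18900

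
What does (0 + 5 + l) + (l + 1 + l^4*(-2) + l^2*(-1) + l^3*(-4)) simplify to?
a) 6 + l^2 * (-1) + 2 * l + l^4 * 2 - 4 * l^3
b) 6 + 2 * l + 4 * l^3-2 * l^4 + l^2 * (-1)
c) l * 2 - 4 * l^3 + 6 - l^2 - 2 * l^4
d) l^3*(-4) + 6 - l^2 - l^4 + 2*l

Adding the polynomials and combining like terms:
(0 + 5 + l) + (l + 1 + l^4*(-2) + l^2*(-1) + l^3*(-4))
= l * 2 - 4 * l^3 + 6 - l^2 - 2 * l^4
c) l * 2 - 4 * l^3 + 6 - l^2 - 2 * l^4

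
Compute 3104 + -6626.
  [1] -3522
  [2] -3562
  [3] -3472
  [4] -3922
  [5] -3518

3104 + -6626 = -3522
1) -3522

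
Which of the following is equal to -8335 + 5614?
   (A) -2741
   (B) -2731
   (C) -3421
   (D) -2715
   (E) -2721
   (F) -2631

-8335 + 5614 = -2721
E) -2721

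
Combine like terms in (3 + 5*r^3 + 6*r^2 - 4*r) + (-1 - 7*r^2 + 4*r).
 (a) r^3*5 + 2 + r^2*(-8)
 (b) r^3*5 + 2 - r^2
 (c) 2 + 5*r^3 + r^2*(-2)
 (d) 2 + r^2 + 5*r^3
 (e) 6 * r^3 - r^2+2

Adding the polynomials and combining like terms:
(3 + 5*r^3 + 6*r^2 - 4*r) + (-1 - 7*r^2 + 4*r)
= r^3*5 + 2 - r^2
b) r^3*5 + 2 - r^2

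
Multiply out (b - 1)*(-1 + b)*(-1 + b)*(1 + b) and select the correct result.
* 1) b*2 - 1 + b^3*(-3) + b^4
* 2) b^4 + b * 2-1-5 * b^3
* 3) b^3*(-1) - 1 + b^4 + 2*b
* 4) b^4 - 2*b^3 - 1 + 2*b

Expanding (b - 1)*(-1 + b)*(-1 + b)*(1 + b):
= b^4 - 2*b^3 - 1 + 2*b
4) b^4 - 2*b^3 - 1 + 2*b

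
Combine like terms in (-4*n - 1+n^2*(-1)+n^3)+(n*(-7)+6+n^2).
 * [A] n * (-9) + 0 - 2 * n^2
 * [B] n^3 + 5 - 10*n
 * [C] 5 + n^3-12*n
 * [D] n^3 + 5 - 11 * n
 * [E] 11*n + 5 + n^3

Adding the polynomials and combining like terms:
(-4*n - 1 + n^2*(-1) + n^3) + (n*(-7) + 6 + n^2)
= n^3 + 5 - 11 * n
D) n^3 + 5 - 11 * n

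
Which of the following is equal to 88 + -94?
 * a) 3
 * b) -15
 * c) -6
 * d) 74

88 + -94 = -6
c) -6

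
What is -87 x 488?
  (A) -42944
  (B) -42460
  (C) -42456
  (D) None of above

-87 * 488 = -42456
C) -42456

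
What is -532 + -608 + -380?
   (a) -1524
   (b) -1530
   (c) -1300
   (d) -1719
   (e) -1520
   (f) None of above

First: -532 + -608 = -1140
Then: -1140 + -380 = -1520
e) -1520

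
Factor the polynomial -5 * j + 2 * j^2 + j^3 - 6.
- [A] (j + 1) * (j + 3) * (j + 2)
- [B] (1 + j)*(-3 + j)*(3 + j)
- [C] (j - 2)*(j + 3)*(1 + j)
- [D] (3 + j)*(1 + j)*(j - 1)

We need to factor -5 * j + 2 * j^2 + j^3 - 6.
The factored form is (j - 2)*(j + 3)*(1 + j).
C) (j - 2)*(j + 3)*(1 + j)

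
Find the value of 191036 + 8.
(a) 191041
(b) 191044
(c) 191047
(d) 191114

191036 + 8 = 191044
b) 191044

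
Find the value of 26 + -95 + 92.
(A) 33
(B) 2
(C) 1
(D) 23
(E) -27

First: 26 + -95 = -69
Then: -69 + 92 = 23
D) 23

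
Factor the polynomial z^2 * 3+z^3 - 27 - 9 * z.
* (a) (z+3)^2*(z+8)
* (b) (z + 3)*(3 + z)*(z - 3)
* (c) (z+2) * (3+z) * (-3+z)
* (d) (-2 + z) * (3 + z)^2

We need to factor z^2 * 3+z^3 - 27 - 9 * z.
The factored form is (z + 3)*(3 + z)*(z - 3).
b) (z + 3)*(3 + z)*(z - 3)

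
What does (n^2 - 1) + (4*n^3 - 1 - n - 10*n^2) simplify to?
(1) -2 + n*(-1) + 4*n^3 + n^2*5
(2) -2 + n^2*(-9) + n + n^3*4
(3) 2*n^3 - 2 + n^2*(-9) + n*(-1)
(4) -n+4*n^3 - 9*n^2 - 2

Adding the polynomials and combining like terms:
(n^2 - 1) + (4*n^3 - 1 - n - 10*n^2)
= -n+4*n^3 - 9*n^2 - 2
4) -n+4*n^3 - 9*n^2 - 2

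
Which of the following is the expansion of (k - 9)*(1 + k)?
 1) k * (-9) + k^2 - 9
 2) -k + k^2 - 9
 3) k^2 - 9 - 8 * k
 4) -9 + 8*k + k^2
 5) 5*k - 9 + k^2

Expanding (k - 9)*(1 + k):
= k^2 - 9 - 8 * k
3) k^2 - 9 - 8 * k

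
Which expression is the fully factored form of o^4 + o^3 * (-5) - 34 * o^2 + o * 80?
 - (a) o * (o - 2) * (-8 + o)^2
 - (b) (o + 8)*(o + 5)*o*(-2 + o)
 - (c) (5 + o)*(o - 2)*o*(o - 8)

We need to factor o^4 + o^3 * (-5) - 34 * o^2 + o * 80.
The factored form is (5 + o)*(o - 2)*o*(o - 8).
c) (5 + o)*(o - 2)*o*(o - 8)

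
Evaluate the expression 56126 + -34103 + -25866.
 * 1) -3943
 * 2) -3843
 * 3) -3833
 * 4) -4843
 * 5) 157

First: 56126 + -34103 = 22023
Then: 22023 + -25866 = -3843
2) -3843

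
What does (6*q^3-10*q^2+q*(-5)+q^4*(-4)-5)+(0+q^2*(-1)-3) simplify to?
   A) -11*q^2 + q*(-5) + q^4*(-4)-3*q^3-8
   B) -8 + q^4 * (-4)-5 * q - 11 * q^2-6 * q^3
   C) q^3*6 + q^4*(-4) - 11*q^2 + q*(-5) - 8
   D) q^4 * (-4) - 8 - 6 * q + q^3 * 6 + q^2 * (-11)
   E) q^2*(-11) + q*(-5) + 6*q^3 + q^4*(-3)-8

Adding the polynomials and combining like terms:
(6*q^3 - 10*q^2 + q*(-5) + q^4*(-4) - 5) + (0 + q^2*(-1) - 3)
= q^3*6 + q^4*(-4) - 11*q^2 + q*(-5) - 8
C) q^3*6 + q^4*(-4) - 11*q^2 + q*(-5) - 8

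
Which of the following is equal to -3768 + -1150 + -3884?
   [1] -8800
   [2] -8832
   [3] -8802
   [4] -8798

First: -3768 + -1150 = -4918
Then: -4918 + -3884 = -8802
3) -8802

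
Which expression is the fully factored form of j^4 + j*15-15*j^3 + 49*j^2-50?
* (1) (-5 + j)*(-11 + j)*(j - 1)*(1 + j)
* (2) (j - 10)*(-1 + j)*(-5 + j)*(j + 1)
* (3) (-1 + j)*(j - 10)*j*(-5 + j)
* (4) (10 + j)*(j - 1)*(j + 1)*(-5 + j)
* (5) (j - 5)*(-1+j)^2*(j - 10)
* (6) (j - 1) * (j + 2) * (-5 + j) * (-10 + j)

We need to factor j^4 + j*15-15*j^3 + 49*j^2-50.
The factored form is (j - 10)*(-1 + j)*(-5 + j)*(j + 1).
2) (j - 10)*(-1 + j)*(-5 + j)*(j + 1)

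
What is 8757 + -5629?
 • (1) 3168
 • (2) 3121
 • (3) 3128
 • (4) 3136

8757 + -5629 = 3128
3) 3128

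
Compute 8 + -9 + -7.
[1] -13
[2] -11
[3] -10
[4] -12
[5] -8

First: 8 + -9 = -1
Then: -1 + -7 = -8
5) -8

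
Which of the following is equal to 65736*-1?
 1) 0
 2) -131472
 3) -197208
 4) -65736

65736 * -1 = -65736
4) -65736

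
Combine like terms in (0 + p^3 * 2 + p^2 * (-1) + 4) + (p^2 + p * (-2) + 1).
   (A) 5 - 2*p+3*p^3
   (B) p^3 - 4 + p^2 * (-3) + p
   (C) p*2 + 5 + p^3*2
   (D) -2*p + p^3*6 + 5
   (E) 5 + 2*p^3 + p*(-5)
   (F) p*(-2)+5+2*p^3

Adding the polynomials and combining like terms:
(0 + p^3*2 + p^2*(-1) + 4) + (p^2 + p*(-2) + 1)
= p*(-2)+5+2*p^3
F) p*(-2)+5+2*p^3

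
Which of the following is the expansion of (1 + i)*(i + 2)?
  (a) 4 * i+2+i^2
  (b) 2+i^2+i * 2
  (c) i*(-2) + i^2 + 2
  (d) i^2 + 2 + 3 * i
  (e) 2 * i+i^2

Expanding (1 + i)*(i + 2):
= i^2 + 2 + 3 * i
d) i^2 + 2 + 3 * i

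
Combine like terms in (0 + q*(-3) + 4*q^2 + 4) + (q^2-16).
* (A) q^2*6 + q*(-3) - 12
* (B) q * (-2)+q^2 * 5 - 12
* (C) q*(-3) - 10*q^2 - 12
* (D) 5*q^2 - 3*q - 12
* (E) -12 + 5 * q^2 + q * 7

Adding the polynomials and combining like terms:
(0 + q*(-3) + 4*q^2 + 4) + (q^2 - 16)
= 5*q^2 - 3*q - 12
D) 5*q^2 - 3*q - 12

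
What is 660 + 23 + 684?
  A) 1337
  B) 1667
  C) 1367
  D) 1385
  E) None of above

First: 660 + 23 = 683
Then: 683 + 684 = 1367
C) 1367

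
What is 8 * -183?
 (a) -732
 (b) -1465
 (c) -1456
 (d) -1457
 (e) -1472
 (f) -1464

8 * -183 = -1464
f) -1464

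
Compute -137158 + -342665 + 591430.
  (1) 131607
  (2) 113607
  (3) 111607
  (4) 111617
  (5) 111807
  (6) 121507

First: -137158 + -342665 = -479823
Then: -479823 + 591430 = 111607
3) 111607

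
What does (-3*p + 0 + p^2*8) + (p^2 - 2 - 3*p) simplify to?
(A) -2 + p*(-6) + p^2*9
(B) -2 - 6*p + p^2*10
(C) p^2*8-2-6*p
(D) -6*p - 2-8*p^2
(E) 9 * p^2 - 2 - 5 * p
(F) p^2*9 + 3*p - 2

Adding the polynomials and combining like terms:
(-3*p + 0 + p^2*8) + (p^2 - 2 - 3*p)
= -2 + p*(-6) + p^2*9
A) -2 + p*(-6) + p^2*9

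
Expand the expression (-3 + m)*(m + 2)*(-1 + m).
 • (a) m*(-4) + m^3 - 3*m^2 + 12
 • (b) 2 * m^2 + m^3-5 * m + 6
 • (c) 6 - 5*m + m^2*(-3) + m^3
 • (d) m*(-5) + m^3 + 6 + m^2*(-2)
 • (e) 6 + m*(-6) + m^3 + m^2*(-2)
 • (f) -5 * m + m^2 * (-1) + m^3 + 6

Expanding (-3 + m)*(m + 2)*(-1 + m):
= m*(-5) + m^3 + 6 + m^2*(-2)
d) m*(-5) + m^3 + 6 + m^2*(-2)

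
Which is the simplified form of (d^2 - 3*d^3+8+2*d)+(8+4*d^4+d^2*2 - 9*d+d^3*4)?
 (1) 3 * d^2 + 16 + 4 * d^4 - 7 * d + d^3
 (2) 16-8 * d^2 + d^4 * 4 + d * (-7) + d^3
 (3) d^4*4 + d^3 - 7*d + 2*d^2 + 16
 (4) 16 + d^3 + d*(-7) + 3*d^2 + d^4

Adding the polynomials and combining like terms:
(d^2 - 3*d^3 + 8 + 2*d) + (8 + 4*d^4 + d^2*2 - 9*d + d^3*4)
= 3 * d^2 + 16 + 4 * d^4 - 7 * d + d^3
1) 3 * d^2 + 16 + 4 * d^4 - 7 * d + d^3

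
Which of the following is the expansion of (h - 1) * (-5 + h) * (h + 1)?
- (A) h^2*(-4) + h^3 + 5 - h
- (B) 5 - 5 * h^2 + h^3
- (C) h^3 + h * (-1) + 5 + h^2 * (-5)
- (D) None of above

Expanding (h - 1) * (-5 + h) * (h + 1):
= h^3 + h * (-1) + 5 + h^2 * (-5)
C) h^3 + h * (-1) + 5 + h^2 * (-5)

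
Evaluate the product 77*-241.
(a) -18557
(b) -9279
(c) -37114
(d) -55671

77 * -241 = -18557
a) -18557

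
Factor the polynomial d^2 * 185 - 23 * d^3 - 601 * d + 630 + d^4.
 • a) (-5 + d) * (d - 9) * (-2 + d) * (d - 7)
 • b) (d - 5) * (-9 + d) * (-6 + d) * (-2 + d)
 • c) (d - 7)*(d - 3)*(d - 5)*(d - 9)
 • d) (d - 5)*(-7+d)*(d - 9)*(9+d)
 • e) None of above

We need to factor d^2 * 185 - 23 * d^3 - 601 * d + 630 + d^4.
The factored form is (-5 + d) * (d - 9) * (-2 + d) * (d - 7).
a) (-5 + d) * (d - 9) * (-2 + d) * (d - 7)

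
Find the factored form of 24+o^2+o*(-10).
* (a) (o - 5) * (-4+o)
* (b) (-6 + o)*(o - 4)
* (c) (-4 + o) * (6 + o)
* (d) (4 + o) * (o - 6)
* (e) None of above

We need to factor 24+o^2+o*(-10).
The factored form is (-6 + o)*(o - 4).
b) (-6 + o)*(o - 4)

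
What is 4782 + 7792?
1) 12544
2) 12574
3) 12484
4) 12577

4782 + 7792 = 12574
2) 12574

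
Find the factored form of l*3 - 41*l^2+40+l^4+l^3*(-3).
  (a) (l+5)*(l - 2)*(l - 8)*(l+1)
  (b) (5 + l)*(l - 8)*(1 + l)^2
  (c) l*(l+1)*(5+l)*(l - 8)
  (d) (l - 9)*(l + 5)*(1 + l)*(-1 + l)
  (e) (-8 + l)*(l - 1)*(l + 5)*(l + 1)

We need to factor l*3 - 41*l^2+40+l^4+l^3*(-3).
The factored form is (-8 + l)*(l - 1)*(l + 5)*(l + 1).
e) (-8 + l)*(l - 1)*(l + 5)*(l + 1)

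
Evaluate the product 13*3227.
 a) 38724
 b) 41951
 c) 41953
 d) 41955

13 * 3227 = 41951
b) 41951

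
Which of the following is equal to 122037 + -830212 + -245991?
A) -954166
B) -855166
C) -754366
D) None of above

First: 122037 + -830212 = -708175
Then: -708175 + -245991 = -954166
A) -954166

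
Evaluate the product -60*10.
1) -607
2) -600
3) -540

-60 * 10 = -600
2) -600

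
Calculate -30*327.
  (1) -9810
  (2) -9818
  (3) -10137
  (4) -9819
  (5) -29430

-30 * 327 = -9810
1) -9810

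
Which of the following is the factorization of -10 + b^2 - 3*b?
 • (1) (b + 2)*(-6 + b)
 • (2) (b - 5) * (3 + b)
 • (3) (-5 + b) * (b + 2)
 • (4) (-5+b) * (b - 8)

We need to factor -10 + b^2 - 3*b.
The factored form is (-5 + b) * (b + 2).
3) (-5 + b) * (b + 2)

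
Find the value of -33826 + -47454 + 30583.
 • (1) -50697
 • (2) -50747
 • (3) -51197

First: -33826 + -47454 = -81280
Then: -81280 + 30583 = -50697
1) -50697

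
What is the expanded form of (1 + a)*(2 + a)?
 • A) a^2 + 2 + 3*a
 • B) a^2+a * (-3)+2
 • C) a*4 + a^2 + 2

Expanding (1 + a)*(2 + a):
= a^2 + 2 + 3*a
A) a^2 + 2 + 3*a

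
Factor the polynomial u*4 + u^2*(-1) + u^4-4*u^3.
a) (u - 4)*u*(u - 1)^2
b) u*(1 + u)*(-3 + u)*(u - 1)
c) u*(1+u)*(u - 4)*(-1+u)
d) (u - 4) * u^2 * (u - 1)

We need to factor u*4 + u^2*(-1) + u^4-4*u^3.
The factored form is u*(1+u)*(u - 4)*(-1+u).
c) u*(1+u)*(u - 4)*(-1+u)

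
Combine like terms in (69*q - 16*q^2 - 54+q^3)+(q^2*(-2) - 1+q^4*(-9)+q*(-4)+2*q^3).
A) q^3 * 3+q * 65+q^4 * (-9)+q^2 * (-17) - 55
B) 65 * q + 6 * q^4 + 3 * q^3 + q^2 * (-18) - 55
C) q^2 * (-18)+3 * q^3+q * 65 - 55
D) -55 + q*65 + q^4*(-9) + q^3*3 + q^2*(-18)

Adding the polynomials and combining like terms:
(69*q - 16*q^2 - 54 + q^3) + (q^2*(-2) - 1 + q^4*(-9) + q*(-4) + 2*q^3)
= -55 + q*65 + q^4*(-9) + q^3*3 + q^2*(-18)
D) -55 + q*65 + q^4*(-9) + q^3*3 + q^2*(-18)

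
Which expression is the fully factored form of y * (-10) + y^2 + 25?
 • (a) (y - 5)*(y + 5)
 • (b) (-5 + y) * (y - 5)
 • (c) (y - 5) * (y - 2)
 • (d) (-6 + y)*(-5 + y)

We need to factor y * (-10) + y^2 + 25.
The factored form is (-5 + y) * (y - 5).
b) (-5 + y) * (y - 5)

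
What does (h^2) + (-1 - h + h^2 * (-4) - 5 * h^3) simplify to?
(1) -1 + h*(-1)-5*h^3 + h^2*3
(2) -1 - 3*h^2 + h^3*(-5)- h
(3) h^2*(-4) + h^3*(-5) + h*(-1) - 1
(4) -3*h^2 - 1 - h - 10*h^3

Adding the polynomials and combining like terms:
(h^2) + (-1 - h + h^2*(-4) - 5*h^3)
= -1 - 3*h^2 + h^3*(-5)- h
2) -1 - 3*h^2 + h^3*(-5)- h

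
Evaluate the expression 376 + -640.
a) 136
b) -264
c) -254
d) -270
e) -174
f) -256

376 + -640 = -264
b) -264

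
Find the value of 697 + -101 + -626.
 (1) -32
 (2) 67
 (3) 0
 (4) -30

First: 697 + -101 = 596
Then: 596 + -626 = -30
4) -30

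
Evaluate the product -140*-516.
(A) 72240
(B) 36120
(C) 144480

-140 * -516 = 72240
A) 72240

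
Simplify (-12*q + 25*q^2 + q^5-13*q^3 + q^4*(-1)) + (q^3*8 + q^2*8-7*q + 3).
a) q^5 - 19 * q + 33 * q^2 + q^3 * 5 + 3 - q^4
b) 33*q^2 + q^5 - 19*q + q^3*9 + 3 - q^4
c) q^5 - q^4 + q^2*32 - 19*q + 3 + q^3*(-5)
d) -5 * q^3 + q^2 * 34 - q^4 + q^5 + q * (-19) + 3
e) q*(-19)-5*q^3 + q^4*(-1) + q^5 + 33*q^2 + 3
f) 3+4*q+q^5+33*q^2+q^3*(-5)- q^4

Adding the polynomials and combining like terms:
(-12*q + 25*q^2 + q^5 - 13*q^3 + q^4*(-1)) + (q^3*8 + q^2*8 - 7*q + 3)
= q*(-19)-5*q^3 + q^4*(-1) + q^5 + 33*q^2 + 3
e) q*(-19)-5*q^3 + q^4*(-1) + q^5 + 33*q^2 + 3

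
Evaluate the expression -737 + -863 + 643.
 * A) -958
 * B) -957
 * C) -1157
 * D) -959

First: -737 + -863 = -1600
Then: -1600 + 643 = -957
B) -957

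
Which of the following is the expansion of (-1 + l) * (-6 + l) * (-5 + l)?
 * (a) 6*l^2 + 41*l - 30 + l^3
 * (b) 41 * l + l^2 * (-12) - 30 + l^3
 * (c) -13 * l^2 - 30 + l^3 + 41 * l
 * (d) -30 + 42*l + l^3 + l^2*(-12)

Expanding (-1 + l) * (-6 + l) * (-5 + l):
= 41 * l + l^2 * (-12) - 30 + l^3
b) 41 * l + l^2 * (-12) - 30 + l^3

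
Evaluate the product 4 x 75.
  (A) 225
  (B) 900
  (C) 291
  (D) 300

4 * 75 = 300
D) 300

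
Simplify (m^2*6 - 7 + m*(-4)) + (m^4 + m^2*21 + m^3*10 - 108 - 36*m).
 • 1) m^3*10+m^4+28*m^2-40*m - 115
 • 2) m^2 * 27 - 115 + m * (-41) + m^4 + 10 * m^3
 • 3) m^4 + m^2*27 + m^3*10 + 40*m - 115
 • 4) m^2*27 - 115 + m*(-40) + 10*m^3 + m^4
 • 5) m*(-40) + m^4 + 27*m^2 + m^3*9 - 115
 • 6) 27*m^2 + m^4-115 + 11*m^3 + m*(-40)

Adding the polynomials and combining like terms:
(m^2*6 - 7 + m*(-4)) + (m^4 + m^2*21 + m^3*10 - 108 - 36*m)
= m^2*27 - 115 + m*(-40) + 10*m^3 + m^4
4) m^2*27 - 115 + m*(-40) + 10*m^3 + m^4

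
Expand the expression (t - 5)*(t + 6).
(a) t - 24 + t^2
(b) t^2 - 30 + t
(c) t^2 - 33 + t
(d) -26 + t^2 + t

Expanding (t - 5)*(t + 6):
= t^2 - 30 + t
b) t^2 - 30 + t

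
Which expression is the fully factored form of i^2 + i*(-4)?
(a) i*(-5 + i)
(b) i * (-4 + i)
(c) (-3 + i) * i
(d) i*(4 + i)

We need to factor i^2 + i*(-4).
The factored form is i * (-4 + i).
b) i * (-4 + i)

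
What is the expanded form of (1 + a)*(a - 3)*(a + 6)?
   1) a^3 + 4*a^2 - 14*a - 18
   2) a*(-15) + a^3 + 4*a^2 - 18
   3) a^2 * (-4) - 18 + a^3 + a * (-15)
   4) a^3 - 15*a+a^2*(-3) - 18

Expanding (1 + a)*(a - 3)*(a + 6):
= a*(-15) + a^3 + 4*a^2 - 18
2) a*(-15) + a^3 + 4*a^2 - 18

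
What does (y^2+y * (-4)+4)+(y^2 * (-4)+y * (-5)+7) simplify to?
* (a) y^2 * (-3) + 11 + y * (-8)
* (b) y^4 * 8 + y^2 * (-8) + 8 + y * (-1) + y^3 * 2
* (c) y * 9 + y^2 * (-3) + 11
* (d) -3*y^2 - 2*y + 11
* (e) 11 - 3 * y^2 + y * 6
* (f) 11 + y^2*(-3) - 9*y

Adding the polynomials and combining like terms:
(y^2 + y*(-4) + 4) + (y^2*(-4) + y*(-5) + 7)
= 11 + y^2*(-3) - 9*y
f) 11 + y^2*(-3) - 9*y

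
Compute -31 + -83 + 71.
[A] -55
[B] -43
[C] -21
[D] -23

First: -31 + -83 = -114
Then: -114 + 71 = -43
B) -43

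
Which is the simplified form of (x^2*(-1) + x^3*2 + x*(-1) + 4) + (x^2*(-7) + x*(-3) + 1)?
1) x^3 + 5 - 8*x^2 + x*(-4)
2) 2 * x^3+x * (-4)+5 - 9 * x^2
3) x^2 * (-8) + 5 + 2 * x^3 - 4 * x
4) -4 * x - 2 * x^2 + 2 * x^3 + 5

Adding the polynomials and combining like terms:
(x^2*(-1) + x^3*2 + x*(-1) + 4) + (x^2*(-7) + x*(-3) + 1)
= x^2 * (-8) + 5 + 2 * x^3 - 4 * x
3) x^2 * (-8) + 5 + 2 * x^3 - 4 * x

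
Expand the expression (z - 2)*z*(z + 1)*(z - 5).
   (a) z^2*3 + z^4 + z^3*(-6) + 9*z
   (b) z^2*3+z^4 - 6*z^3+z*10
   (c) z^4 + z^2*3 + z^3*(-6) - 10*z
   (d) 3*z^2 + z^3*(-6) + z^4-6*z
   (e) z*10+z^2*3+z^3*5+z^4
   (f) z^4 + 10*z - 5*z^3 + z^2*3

Expanding (z - 2)*z*(z + 1)*(z - 5):
= z^2*3+z^4 - 6*z^3+z*10
b) z^2*3+z^4 - 6*z^3+z*10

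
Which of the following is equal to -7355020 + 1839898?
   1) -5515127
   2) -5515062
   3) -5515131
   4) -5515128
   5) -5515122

-7355020 + 1839898 = -5515122
5) -5515122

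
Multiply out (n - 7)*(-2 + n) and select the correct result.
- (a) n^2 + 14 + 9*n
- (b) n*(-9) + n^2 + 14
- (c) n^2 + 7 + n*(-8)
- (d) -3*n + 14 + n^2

Expanding (n - 7)*(-2 + n):
= n*(-9) + n^2 + 14
b) n*(-9) + n^2 + 14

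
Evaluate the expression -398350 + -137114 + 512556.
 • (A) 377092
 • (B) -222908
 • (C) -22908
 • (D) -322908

First: -398350 + -137114 = -535464
Then: -535464 + 512556 = -22908
C) -22908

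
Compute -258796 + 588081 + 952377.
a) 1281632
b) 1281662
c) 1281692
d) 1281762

First: -258796 + 588081 = 329285
Then: 329285 + 952377 = 1281662
b) 1281662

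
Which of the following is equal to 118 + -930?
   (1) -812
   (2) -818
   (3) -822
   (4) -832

118 + -930 = -812
1) -812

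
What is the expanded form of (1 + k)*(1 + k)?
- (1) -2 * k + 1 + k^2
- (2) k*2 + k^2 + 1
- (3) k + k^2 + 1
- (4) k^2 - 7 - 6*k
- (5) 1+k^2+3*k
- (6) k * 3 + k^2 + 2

Expanding (1 + k)*(1 + k):
= k*2 + k^2 + 1
2) k*2 + k^2 + 1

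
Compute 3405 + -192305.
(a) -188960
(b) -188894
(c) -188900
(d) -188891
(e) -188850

3405 + -192305 = -188900
c) -188900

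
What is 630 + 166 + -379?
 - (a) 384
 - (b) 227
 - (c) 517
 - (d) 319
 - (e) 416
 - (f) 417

First: 630 + 166 = 796
Then: 796 + -379 = 417
f) 417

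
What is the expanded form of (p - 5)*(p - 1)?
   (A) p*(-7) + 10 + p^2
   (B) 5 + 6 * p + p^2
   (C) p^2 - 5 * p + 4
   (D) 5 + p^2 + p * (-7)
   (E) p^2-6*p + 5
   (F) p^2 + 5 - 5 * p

Expanding (p - 5)*(p - 1):
= p^2-6*p + 5
E) p^2-6*p + 5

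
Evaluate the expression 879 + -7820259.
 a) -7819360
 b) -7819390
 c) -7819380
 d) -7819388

879 + -7820259 = -7819380
c) -7819380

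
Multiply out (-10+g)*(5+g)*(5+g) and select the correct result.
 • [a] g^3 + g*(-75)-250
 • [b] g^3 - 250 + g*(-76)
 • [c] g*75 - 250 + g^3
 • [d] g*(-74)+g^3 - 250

Expanding (-10+g)*(5+g)*(5+g):
= g^3 + g*(-75)-250
a) g^3 + g*(-75)-250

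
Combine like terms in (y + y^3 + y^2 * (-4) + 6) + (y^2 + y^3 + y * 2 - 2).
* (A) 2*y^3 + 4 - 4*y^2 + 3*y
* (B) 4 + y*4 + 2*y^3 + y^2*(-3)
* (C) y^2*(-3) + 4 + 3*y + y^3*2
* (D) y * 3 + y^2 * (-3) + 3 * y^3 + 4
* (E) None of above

Adding the polynomials and combining like terms:
(y + y^3 + y^2*(-4) + 6) + (y^2 + y^3 + y*2 - 2)
= y^2*(-3) + 4 + 3*y + y^3*2
C) y^2*(-3) + 4 + 3*y + y^3*2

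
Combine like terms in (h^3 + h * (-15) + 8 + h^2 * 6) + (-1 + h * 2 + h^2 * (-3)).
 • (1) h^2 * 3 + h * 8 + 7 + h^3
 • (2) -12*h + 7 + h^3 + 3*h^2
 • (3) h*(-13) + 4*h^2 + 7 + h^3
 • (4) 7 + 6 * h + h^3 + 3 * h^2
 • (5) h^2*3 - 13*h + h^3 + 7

Adding the polynomials and combining like terms:
(h^3 + h*(-15) + 8 + h^2*6) + (-1 + h*2 + h^2*(-3))
= h^2*3 - 13*h + h^3 + 7
5) h^2*3 - 13*h + h^3 + 7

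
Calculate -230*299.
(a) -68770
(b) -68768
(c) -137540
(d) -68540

-230 * 299 = -68770
a) -68770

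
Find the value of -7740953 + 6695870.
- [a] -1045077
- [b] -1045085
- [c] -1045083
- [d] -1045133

-7740953 + 6695870 = -1045083
c) -1045083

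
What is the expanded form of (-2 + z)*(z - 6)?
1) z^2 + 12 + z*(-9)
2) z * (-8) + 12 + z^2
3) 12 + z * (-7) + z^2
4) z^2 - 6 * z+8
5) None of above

Expanding (-2 + z)*(z - 6):
= z * (-8) + 12 + z^2
2) z * (-8) + 12 + z^2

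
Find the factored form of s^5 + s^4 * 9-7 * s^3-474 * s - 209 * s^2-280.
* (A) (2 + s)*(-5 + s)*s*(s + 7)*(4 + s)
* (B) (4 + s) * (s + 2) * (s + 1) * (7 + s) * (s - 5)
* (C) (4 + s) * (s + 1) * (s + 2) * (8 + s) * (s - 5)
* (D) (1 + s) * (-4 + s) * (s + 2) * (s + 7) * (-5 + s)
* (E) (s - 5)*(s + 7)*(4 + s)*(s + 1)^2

We need to factor s^5 + s^4 * 9-7 * s^3-474 * s - 209 * s^2-280.
The factored form is (4 + s) * (s + 2) * (s + 1) * (7 + s) * (s - 5).
B) (4 + s) * (s + 2) * (s + 1) * (7 + s) * (s - 5)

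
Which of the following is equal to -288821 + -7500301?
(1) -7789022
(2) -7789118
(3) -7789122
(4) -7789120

-288821 + -7500301 = -7789122
3) -7789122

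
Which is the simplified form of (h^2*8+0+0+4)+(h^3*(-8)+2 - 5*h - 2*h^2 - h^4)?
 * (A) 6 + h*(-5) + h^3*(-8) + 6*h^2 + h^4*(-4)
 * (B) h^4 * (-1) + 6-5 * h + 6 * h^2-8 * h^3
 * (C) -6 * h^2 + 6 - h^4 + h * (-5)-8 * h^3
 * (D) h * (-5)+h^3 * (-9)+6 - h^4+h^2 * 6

Adding the polynomials and combining like terms:
(h^2*8 + 0 + 0 + 4) + (h^3*(-8) + 2 - 5*h - 2*h^2 - h^4)
= h^4 * (-1) + 6-5 * h + 6 * h^2-8 * h^3
B) h^4 * (-1) + 6-5 * h + 6 * h^2-8 * h^3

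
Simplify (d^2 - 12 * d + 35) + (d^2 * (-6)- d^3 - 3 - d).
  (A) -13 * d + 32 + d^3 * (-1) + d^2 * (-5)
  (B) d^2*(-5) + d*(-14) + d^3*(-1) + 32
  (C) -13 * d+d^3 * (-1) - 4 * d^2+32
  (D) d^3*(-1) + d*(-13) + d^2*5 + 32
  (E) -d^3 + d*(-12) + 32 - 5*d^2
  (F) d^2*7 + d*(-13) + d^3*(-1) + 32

Adding the polynomials and combining like terms:
(d^2 - 12*d + 35) + (d^2*(-6) - d^3 - 3 - d)
= -13 * d + 32 + d^3 * (-1) + d^2 * (-5)
A) -13 * d + 32 + d^3 * (-1) + d^2 * (-5)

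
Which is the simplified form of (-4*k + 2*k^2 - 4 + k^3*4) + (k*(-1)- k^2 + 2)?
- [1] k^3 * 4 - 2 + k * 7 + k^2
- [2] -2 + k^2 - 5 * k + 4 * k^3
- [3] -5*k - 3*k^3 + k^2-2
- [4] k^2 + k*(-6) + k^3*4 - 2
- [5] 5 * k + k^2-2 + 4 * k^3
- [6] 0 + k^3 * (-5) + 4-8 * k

Adding the polynomials and combining like terms:
(-4*k + 2*k^2 - 4 + k^3*4) + (k*(-1) - k^2 + 2)
= -2 + k^2 - 5 * k + 4 * k^3
2) -2 + k^2 - 5 * k + 4 * k^3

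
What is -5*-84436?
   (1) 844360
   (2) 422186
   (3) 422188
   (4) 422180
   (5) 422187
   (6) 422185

-5 * -84436 = 422180
4) 422180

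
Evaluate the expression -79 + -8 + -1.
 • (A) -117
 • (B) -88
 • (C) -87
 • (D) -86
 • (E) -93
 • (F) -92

First: -79 + -8 = -87
Then: -87 + -1 = -88
B) -88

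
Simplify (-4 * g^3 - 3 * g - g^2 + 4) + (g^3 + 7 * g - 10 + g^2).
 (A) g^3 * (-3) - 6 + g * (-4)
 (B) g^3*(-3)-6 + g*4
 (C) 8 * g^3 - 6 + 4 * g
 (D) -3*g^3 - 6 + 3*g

Adding the polynomials and combining like terms:
(-4*g^3 - 3*g - g^2 + 4) + (g^3 + 7*g - 10 + g^2)
= g^3*(-3)-6 + g*4
B) g^3*(-3)-6 + g*4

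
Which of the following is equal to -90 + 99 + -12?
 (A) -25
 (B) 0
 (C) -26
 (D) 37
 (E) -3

First: -90 + 99 = 9
Then: 9 + -12 = -3
E) -3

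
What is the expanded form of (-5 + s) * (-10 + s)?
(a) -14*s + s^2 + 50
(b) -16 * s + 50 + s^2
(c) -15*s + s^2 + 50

Expanding (-5 + s) * (-10 + s):
= -15*s + s^2 + 50
c) -15*s + s^2 + 50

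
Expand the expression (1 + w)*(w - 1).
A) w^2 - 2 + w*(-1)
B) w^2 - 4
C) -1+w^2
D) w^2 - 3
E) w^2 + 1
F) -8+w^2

Expanding (1 + w)*(w - 1):
= -1+w^2
C) -1+w^2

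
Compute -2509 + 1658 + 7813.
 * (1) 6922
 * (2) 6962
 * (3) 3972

First: -2509 + 1658 = -851
Then: -851 + 7813 = 6962
2) 6962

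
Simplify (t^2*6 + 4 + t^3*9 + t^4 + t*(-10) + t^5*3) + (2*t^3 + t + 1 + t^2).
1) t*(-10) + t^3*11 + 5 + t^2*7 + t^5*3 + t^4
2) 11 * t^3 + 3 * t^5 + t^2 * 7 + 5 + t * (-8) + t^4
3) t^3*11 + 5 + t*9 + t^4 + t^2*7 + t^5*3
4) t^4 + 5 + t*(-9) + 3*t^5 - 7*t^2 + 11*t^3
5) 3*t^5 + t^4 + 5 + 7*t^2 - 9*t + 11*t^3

Adding the polynomials and combining like terms:
(t^2*6 + 4 + t^3*9 + t^4 + t*(-10) + t^5*3) + (2*t^3 + t + 1 + t^2)
= 3*t^5 + t^4 + 5 + 7*t^2 - 9*t + 11*t^3
5) 3*t^5 + t^4 + 5 + 7*t^2 - 9*t + 11*t^3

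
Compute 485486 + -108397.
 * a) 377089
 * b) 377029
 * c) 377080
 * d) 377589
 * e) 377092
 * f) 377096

485486 + -108397 = 377089
a) 377089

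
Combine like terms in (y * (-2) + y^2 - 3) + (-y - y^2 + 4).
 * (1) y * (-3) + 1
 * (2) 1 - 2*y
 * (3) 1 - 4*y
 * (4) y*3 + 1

Adding the polynomials and combining like terms:
(y*(-2) + y^2 - 3) + (-y - y^2 + 4)
= y * (-3) + 1
1) y * (-3) + 1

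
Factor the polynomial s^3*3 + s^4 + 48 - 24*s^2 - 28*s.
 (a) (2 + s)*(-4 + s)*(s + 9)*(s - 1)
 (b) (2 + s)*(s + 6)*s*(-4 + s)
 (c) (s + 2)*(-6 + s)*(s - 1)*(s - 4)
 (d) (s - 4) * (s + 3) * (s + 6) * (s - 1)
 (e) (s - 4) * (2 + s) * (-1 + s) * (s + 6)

We need to factor s^3*3 + s^4 + 48 - 24*s^2 - 28*s.
The factored form is (s - 4) * (2 + s) * (-1 + s) * (s + 6).
e) (s - 4) * (2 + s) * (-1 + s) * (s + 6)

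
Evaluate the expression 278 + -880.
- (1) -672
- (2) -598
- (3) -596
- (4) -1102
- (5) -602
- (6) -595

278 + -880 = -602
5) -602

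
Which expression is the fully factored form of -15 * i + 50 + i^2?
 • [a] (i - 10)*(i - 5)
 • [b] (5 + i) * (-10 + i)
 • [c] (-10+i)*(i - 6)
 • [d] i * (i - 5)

We need to factor -15 * i + 50 + i^2.
The factored form is (i - 10)*(i - 5).
a) (i - 10)*(i - 5)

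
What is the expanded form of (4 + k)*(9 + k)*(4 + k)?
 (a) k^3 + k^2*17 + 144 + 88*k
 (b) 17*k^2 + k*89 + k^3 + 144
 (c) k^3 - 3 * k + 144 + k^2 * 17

Expanding (4 + k)*(9 + k)*(4 + k):
= k^3 + k^2*17 + 144 + 88*k
a) k^3 + k^2*17 + 144 + 88*k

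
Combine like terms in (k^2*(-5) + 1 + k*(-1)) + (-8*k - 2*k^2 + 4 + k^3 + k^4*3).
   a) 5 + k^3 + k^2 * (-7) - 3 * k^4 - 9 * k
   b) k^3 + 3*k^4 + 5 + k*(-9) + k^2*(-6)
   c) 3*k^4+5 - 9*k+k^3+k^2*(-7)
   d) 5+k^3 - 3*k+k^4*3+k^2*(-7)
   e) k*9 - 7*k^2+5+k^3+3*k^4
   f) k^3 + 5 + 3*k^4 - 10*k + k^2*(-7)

Adding the polynomials and combining like terms:
(k^2*(-5) + 1 + k*(-1)) + (-8*k - 2*k^2 + 4 + k^3 + k^4*3)
= 3*k^4+5 - 9*k+k^3+k^2*(-7)
c) 3*k^4+5 - 9*k+k^3+k^2*(-7)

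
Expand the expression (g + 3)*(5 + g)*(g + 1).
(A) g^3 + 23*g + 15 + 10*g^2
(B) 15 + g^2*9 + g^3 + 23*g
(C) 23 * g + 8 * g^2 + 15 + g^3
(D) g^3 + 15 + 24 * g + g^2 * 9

Expanding (g + 3)*(5 + g)*(g + 1):
= 15 + g^2*9 + g^3 + 23*g
B) 15 + g^2*9 + g^3 + 23*g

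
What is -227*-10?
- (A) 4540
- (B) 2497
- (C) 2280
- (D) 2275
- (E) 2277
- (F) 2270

-227 * -10 = 2270
F) 2270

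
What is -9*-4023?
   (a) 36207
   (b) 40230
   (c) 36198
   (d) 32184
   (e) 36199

-9 * -4023 = 36207
a) 36207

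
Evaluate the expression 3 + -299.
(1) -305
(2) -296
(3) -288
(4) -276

3 + -299 = -296
2) -296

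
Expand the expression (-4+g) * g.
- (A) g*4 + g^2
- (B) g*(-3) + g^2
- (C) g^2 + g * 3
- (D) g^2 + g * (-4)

Expanding (-4+g) * g:
= g^2 + g * (-4)
D) g^2 + g * (-4)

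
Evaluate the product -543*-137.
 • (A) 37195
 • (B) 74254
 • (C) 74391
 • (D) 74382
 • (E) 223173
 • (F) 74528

-543 * -137 = 74391
C) 74391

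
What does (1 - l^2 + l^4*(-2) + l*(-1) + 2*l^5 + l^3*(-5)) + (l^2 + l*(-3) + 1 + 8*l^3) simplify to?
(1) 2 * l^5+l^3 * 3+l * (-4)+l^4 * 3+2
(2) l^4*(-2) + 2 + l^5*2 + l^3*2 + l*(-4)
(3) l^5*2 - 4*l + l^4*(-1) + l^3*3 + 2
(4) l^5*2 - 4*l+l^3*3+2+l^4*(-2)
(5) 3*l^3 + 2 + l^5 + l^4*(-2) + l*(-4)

Adding the polynomials and combining like terms:
(1 - l^2 + l^4*(-2) + l*(-1) + 2*l^5 + l^3*(-5)) + (l^2 + l*(-3) + 1 + 8*l^3)
= l^5*2 - 4*l+l^3*3+2+l^4*(-2)
4) l^5*2 - 4*l+l^3*3+2+l^4*(-2)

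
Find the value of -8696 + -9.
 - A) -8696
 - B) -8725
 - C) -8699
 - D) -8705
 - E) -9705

-8696 + -9 = -8705
D) -8705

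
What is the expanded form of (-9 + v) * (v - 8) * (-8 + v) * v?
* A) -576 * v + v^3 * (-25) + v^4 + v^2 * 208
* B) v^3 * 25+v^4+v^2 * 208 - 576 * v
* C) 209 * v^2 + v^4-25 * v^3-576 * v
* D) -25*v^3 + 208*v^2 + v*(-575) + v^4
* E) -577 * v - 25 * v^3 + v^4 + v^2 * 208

Expanding (-9 + v) * (v - 8) * (-8 + v) * v:
= -576 * v + v^3 * (-25) + v^4 + v^2 * 208
A) -576 * v + v^3 * (-25) + v^4 + v^2 * 208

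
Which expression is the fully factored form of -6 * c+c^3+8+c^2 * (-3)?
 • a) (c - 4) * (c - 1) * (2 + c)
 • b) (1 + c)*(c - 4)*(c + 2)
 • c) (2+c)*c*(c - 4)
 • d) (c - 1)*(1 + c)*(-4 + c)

We need to factor -6 * c+c^3+8+c^2 * (-3).
The factored form is (c - 4) * (c - 1) * (2 + c).
a) (c - 4) * (c - 1) * (2 + c)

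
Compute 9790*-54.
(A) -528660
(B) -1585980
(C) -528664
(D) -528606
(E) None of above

9790 * -54 = -528660
A) -528660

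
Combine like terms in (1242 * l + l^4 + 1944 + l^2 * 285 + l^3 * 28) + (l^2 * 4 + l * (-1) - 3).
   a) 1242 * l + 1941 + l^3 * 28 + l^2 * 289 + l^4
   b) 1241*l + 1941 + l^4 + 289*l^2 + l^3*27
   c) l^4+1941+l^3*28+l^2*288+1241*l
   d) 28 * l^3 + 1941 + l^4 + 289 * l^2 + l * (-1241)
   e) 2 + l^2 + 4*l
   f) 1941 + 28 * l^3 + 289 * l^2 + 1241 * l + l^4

Adding the polynomials and combining like terms:
(1242*l + l^4 + 1944 + l^2*285 + l^3*28) + (l^2*4 + l*(-1) - 3)
= 1941 + 28 * l^3 + 289 * l^2 + 1241 * l + l^4
f) 1941 + 28 * l^3 + 289 * l^2 + 1241 * l + l^4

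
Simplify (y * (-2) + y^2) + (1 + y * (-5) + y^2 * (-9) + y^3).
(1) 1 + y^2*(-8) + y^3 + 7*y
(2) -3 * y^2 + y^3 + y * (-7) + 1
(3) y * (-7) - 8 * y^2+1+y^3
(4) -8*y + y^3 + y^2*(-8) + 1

Adding the polynomials and combining like terms:
(y*(-2) + y^2) + (1 + y*(-5) + y^2*(-9) + y^3)
= y * (-7) - 8 * y^2+1+y^3
3) y * (-7) - 8 * y^2+1+y^3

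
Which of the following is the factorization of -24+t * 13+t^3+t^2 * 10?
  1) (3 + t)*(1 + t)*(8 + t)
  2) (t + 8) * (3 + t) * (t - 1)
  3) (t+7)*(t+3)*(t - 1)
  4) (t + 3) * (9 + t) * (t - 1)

We need to factor -24+t * 13+t^3+t^2 * 10.
The factored form is (t + 8) * (3 + t) * (t - 1).
2) (t + 8) * (3 + t) * (t - 1)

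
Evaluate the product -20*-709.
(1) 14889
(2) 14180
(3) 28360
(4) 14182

-20 * -709 = 14180
2) 14180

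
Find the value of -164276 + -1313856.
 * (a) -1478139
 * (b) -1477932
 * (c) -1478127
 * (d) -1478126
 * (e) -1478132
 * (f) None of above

-164276 + -1313856 = -1478132
e) -1478132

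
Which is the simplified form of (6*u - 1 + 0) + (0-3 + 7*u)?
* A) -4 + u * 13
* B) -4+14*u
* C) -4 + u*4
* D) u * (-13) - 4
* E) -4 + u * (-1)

Adding the polynomials and combining like terms:
(6*u - 1 + 0) + (0 - 3 + 7*u)
= -4 + u * 13
A) -4 + u * 13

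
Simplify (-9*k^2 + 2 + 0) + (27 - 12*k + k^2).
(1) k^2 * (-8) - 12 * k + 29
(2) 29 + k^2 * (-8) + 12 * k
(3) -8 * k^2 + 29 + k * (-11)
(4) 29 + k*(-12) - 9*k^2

Adding the polynomials and combining like terms:
(-9*k^2 + 2 + 0) + (27 - 12*k + k^2)
= k^2 * (-8) - 12 * k + 29
1) k^2 * (-8) - 12 * k + 29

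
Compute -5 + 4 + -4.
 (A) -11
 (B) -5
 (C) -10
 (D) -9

First: -5 + 4 = -1
Then: -1 + -4 = -5
B) -5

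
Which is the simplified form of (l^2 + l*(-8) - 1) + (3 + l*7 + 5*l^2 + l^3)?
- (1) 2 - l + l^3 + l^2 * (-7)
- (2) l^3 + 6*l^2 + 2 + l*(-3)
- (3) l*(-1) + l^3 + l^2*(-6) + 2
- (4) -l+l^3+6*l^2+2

Adding the polynomials and combining like terms:
(l^2 + l*(-8) - 1) + (3 + l*7 + 5*l^2 + l^3)
= -l+l^3+6*l^2+2
4) -l+l^3+6*l^2+2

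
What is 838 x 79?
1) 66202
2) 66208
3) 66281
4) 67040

838 * 79 = 66202
1) 66202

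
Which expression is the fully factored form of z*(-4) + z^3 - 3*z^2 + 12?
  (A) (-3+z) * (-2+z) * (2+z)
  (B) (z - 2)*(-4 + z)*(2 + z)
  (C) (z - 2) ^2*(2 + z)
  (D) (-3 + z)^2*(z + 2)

We need to factor z*(-4) + z^3 - 3*z^2 + 12.
The factored form is (-3+z) * (-2+z) * (2+z).
A) (-3+z) * (-2+z) * (2+z)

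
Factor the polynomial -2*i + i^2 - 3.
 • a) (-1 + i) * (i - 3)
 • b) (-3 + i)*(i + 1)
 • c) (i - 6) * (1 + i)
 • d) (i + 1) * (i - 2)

We need to factor -2*i + i^2 - 3.
The factored form is (-3 + i)*(i + 1).
b) (-3 + i)*(i + 1)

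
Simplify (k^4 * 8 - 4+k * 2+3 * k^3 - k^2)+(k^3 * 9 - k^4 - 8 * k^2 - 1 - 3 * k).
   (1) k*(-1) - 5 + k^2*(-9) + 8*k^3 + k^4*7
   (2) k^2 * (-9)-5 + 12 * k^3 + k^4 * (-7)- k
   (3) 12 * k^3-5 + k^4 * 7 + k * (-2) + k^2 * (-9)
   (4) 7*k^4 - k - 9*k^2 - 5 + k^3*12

Adding the polynomials and combining like terms:
(k^4*8 - 4 + k*2 + 3*k^3 - k^2) + (k^3*9 - k^4 - 8*k^2 - 1 - 3*k)
= 7*k^4 - k - 9*k^2 - 5 + k^3*12
4) 7*k^4 - k - 9*k^2 - 5 + k^3*12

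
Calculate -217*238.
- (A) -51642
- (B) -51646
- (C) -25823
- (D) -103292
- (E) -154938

-217 * 238 = -51646
B) -51646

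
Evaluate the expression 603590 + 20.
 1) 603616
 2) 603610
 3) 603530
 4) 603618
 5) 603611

603590 + 20 = 603610
2) 603610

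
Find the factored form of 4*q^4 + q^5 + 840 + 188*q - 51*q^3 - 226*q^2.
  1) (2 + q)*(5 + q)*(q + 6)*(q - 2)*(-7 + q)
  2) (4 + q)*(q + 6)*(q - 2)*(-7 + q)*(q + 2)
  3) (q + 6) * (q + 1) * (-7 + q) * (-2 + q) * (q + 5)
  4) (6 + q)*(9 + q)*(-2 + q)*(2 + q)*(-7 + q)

We need to factor 4*q^4 + q^5 + 840 + 188*q - 51*q^3 - 226*q^2.
The factored form is (2 + q)*(5 + q)*(q + 6)*(q - 2)*(-7 + q).
1) (2 + q)*(5 + q)*(q + 6)*(q - 2)*(-7 + q)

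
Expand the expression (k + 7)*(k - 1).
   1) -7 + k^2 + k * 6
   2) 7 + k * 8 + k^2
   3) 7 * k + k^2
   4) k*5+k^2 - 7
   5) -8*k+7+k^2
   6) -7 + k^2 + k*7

Expanding (k + 7)*(k - 1):
= -7 + k^2 + k * 6
1) -7 + k^2 + k * 6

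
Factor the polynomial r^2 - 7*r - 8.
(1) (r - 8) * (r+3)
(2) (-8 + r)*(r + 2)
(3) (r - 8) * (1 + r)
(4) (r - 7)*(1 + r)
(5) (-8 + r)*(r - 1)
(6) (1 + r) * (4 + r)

We need to factor r^2 - 7*r - 8.
The factored form is (r - 8) * (1 + r).
3) (r - 8) * (1 + r)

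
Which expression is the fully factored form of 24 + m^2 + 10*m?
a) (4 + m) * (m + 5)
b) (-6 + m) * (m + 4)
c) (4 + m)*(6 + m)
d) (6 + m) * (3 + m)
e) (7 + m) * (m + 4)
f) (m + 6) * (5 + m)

We need to factor 24 + m^2 + 10*m.
The factored form is (4 + m)*(6 + m).
c) (4 + m)*(6 + m)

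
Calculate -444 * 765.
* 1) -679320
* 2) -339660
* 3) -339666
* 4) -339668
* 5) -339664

-444 * 765 = -339660
2) -339660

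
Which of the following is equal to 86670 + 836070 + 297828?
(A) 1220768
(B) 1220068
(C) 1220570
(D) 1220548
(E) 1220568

First: 86670 + 836070 = 922740
Then: 922740 + 297828 = 1220568
E) 1220568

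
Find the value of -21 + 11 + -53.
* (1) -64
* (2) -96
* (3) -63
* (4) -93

First: -21 + 11 = -10
Then: -10 + -53 = -63
3) -63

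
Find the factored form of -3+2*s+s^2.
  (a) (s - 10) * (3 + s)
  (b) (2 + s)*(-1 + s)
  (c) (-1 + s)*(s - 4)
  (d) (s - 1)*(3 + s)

We need to factor -3+2*s+s^2.
The factored form is (s - 1)*(3 + s).
d) (s - 1)*(3 + s)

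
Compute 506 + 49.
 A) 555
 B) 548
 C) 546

506 + 49 = 555
A) 555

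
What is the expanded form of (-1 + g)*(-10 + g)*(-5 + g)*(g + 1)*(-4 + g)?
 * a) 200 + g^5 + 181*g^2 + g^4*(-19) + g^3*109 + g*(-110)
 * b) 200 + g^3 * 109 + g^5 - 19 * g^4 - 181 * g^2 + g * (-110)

Expanding (-1 + g)*(-10 + g)*(-5 + g)*(g + 1)*(-4 + g):
= 200 + g^3 * 109 + g^5 - 19 * g^4 - 181 * g^2 + g * (-110)
b) 200 + g^3 * 109 + g^5 - 19 * g^4 - 181 * g^2 + g * (-110)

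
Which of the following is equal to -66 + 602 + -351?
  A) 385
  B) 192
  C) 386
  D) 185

First: -66 + 602 = 536
Then: 536 + -351 = 185
D) 185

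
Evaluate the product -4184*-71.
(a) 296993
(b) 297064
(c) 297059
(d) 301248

-4184 * -71 = 297064
b) 297064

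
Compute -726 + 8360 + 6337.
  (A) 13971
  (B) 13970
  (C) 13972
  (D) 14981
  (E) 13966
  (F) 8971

First: -726 + 8360 = 7634
Then: 7634 + 6337 = 13971
A) 13971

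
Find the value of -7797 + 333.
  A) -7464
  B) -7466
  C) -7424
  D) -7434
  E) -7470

-7797 + 333 = -7464
A) -7464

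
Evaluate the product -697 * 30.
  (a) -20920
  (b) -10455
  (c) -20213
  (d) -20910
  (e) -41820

-697 * 30 = -20910
d) -20910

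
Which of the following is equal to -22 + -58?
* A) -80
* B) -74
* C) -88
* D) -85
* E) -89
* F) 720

-22 + -58 = -80
A) -80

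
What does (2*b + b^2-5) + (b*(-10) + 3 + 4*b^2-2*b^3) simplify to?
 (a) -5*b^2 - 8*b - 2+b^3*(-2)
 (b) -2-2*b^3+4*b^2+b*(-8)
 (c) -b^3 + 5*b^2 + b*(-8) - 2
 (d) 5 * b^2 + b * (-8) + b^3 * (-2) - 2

Adding the polynomials and combining like terms:
(2*b + b^2 - 5) + (b*(-10) + 3 + 4*b^2 - 2*b^3)
= 5 * b^2 + b * (-8) + b^3 * (-2) - 2
d) 5 * b^2 + b * (-8) + b^3 * (-2) - 2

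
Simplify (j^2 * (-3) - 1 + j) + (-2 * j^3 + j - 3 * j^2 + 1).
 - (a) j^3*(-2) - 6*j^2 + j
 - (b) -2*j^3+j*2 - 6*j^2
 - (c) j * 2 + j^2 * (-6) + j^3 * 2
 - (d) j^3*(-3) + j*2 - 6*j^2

Adding the polynomials and combining like terms:
(j^2*(-3) - 1 + j) + (-2*j^3 + j - 3*j^2 + 1)
= -2*j^3+j*2 - 6*j^2
b) -2*j^3+j*2 - 6*j^2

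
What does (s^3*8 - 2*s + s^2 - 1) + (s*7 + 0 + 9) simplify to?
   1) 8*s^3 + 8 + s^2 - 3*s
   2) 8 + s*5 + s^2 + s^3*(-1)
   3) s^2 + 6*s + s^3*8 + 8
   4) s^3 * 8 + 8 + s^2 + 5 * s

Adding the polynomials and combining like terms:
(s^3*8 - 2*s + s^2 - 1) + (s*7 + 0 + 9)
= s^3 * 8 + 8 + s^2 + 5 * s
4) s^3 * 8 + 8 + s^2 + 5 * s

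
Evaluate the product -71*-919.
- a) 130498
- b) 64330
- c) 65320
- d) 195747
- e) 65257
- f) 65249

-71 * -919 = 65249
f) 65249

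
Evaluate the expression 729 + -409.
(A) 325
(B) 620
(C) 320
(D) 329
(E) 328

729 + -409 = 320
C) 320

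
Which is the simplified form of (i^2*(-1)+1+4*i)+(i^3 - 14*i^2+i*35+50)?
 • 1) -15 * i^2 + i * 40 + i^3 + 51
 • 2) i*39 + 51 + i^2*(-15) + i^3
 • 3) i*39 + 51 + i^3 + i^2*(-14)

Adding the polynomials and combining like terms:
(i^2*(-1) + 1 + 4*i) + (i^3 - 14*i^2 + i*35 + 50)
= i*39 + 51 + i^2*(-15) + i^3
2) i*39 + 51 + i^2*(-15) + i^3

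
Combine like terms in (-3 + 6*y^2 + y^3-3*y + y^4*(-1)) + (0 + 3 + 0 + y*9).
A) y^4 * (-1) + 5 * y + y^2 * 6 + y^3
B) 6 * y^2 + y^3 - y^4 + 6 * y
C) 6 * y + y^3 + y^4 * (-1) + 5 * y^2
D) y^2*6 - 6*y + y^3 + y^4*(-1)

Adding the polynomials and combining like terms:
(-3 + 6*y^2 + y^3 - 3*y + y^4*(-1)) + (0 + 3 + 0 + y*9)
= 6 * y^2 + y^3 - y^4 + 6 * y
B) 6 * y^2 + y^3 - y^4 + 6 * y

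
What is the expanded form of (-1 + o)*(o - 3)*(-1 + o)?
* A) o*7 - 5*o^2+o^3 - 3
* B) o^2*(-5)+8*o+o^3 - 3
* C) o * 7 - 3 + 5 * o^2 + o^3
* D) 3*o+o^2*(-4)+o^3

Expanding (-1 + o)*(o - 3)*(-1 + o):
= o*7 - 5*o^2+o^3 - 3
A) o*7 - 5*o^2+o^3 - 3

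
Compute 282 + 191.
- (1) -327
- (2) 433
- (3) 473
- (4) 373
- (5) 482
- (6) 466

282 + 191 = 473
3) 473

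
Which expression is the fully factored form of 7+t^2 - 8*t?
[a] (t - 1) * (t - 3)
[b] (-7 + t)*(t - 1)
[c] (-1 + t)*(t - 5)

We need to factor 7+t^2 - 8*t.
The factored form is (-7 + t)*(t - 1).
b) (-7 + t)*(t - 1)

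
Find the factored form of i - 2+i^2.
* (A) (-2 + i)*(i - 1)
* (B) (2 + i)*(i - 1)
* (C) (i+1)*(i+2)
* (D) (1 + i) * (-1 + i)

We need to factor i - 2+i^2.
The factored form is (2 + i)*(i - 1).
B) (2 + i)*(i - 1)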